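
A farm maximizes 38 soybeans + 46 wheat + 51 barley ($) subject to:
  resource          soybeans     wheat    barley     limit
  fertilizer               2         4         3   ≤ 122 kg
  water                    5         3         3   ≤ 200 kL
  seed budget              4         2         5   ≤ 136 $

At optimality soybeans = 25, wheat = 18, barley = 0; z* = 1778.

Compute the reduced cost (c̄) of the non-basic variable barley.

-1

At the optimum: fertilizer uses 122 of 122 (binding); water uses 179 of 200 (slack = 21); seed budget uses 136 of 136 (binding).
Since water is not tight, its dual is 0.
Dual feasibility on the basic columns requires 2·y_fertilizer + 4·y_seed budget = 38, 4·y_fertilizer + 2·y_seed budget = 46.
Solving: y_fertilizer = 9, y_seed budget = 5.
Reduced cost of barley: c₃ − yᵀa₃ = 51 − (9·3 + 5·5) = 51 − 52 = -1.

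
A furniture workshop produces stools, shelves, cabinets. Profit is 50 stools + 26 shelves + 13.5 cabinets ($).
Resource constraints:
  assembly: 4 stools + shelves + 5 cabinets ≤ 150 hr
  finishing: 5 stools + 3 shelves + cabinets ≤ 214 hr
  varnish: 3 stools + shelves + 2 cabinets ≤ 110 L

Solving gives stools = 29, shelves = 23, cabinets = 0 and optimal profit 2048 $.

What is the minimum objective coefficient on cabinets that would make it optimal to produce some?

17

Binding: finishing and varnish. Non-binding: assembly (11 unused).
Slack constraints have shadow price 0 (complementary slackness).
Dual feasibility on the basic columns requires 5·y_finishing + 3·y_varnish = 50, 3·y_finishing + 1·y_varnish = 26.
Solving: y_finishing = 7, y_varnish = 5.
cabinets enters the basis when its profit ≥ yᵀa₃ = 7·1 + 5·2 = 17.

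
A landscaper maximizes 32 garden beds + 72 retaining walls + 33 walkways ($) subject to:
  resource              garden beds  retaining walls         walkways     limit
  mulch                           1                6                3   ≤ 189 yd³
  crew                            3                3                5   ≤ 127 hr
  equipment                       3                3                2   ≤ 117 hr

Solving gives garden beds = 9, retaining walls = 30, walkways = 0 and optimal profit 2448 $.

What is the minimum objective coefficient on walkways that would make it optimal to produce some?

40

At the optimum: mulch uses 189 of 189 (binding); crew uses 117 of 127 (slack = 10); equipment uses 117 of 117 (binding).
By complementary slackness, y = 0 for the non-binding constraint.
From A_Bᵀ y = c: 1·y_mulch + 3·y_equipment = 32; 6·y_mulch + 3·y_equipment = 72.
This yields shadow prices y_mulch = 8, y_equipment = 8.
walkways enters the basis when its profit ≥ yᵀa₃ = 8·3 + 8·2 = 40.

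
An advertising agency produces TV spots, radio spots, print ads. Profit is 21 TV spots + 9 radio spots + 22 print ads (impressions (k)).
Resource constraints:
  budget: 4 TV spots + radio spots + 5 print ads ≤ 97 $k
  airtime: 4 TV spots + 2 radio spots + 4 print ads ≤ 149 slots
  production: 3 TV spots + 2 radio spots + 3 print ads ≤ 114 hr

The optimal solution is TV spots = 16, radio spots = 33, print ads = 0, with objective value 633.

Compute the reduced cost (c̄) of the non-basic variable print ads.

At the optimum: budget uses 97 of 97 (binding); airtime uses 130 of 149 (slack = 19); production uses 114 of 114 (binding).
Slack constraints have shadow price 0 (complementary slackness).
From A_Bᵀ y = c: 4·y_budget + 3·y_production = 21; 1·y_budget + 2·y_production = 9.
→ y_budget = 3 and y_production = 3.
Reduced cost of print ads: c₃ − yᵀa₃ = 22 − (3·5 + 3·3) = 22 − 24 = -2.

-2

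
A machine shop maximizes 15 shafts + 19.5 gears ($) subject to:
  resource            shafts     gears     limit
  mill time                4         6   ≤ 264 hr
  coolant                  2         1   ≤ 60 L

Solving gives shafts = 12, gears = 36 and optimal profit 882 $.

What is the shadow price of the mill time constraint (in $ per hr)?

Check each constraint at x*: mill time 264/264 (tight); coolant 60/60 (tight).
Dual feasibility on the basic columns requires 4·y_mill time + 2·y_coolant = 15, 6·y_mill time + 1·y_coolant = 19.5.
Solving: y_mill time = 3, y_coolant = 1.5.
Shadow price of mill time = 3.

3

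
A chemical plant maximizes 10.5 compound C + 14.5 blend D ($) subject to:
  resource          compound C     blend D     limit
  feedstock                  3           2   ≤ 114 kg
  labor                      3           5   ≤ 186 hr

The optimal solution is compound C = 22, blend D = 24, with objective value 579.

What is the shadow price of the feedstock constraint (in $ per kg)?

Check each constraint at x*: feedstock 114/114 (tight); labor 186/186 (tight).
From A_Bᵀ y = c: 3·y_feedstock + 3·y_labor = 10.5; 2·y_feedstock + 5·y_labor = 14.5.
This yields shadow prices y_feedstock = 1, y_labor = 2.5.
Shadow price of feedstock = 1.

1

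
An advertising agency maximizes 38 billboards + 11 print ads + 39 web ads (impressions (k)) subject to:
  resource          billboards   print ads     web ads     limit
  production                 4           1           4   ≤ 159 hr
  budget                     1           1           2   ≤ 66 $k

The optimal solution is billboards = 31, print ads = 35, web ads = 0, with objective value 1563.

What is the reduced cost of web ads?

Check each constraint at x*: production 159/159 (tight); budget 66/66 (tight).
Dual feasibility on the basic columns requires 4·y_production + 1·y_budget = 38, 1·y_production + 1·y_budget = 11.
→ y_production = 9 and y_budget = 2.
Reduced cost of web ads: c₃ − yᵀa₃ = 39 − (9·4 + 2·2) = 39 − 40 = -1.

-1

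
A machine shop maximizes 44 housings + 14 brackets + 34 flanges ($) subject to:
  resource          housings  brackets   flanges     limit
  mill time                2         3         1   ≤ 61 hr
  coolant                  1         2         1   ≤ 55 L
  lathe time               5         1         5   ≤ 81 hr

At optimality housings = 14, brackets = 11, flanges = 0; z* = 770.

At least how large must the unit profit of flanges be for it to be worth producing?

42

Check each constraint at x*: mill time 61/61 (tight); coolant 36/55 (slack 19); lathe time 81/81 (tight).
Since coolant is not tight, its dual is 0.
Dual feasibility on the basic columns requires 2·y_mill time + 5·y_lathe time = 44, 3·y_mill time + 1·y_lathe time = 14.
This yields shadow prices y_mill time = 2, y_lathe time = 8.
flanges enters the basis when its profit ≥ yᵀa₃ = 2·1 + 8·5 = 42.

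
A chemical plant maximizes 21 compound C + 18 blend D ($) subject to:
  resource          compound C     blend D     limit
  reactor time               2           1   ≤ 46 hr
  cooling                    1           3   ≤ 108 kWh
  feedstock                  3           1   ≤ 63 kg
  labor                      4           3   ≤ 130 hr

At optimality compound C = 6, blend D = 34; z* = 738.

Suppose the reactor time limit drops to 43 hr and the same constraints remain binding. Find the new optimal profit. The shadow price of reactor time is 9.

Δb = -3, so new z* = 738 + (9)·(-3) = 738 − 27 = 711.

711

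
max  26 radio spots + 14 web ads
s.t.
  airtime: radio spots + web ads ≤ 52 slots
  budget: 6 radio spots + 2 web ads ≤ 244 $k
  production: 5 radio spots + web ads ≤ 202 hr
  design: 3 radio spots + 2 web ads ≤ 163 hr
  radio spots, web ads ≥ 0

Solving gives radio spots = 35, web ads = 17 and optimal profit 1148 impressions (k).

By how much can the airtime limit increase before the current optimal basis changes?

Binding constraints: airtime, budget. The basis is B = [[1,1],[6,2]] with det -4.
Per unit increase in airtime, x* moves by d = (-0.5, 1.5).
The basis stays optimal until design becomes binding; allowable increase = 16 slots.

16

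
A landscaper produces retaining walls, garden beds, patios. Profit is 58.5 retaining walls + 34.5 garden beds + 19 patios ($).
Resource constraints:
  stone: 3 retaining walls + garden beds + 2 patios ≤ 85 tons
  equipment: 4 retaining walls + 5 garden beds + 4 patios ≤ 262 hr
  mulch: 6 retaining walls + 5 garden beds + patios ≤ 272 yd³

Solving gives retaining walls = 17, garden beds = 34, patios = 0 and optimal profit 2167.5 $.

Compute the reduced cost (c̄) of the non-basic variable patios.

Check each constraint at x*: stone 85/85 (tight); equipment 238/262 (slack 24); mulch 272/272 (tight).
Since equipment is not tight, its dual is 0.
From A_Bᵀ y = c: 3·y_stone + 6·y_mulch = 58.5; 1·y_stone + 5·y_mulch = 34.5.
This yields shadow prices y_stone = 9.5, y_mulch = 5.
Reduced cost of patios: c₃ − yᵀa₃ = 19 − (9.5·2 + 5·1) = 19 − 24 = -5.

-5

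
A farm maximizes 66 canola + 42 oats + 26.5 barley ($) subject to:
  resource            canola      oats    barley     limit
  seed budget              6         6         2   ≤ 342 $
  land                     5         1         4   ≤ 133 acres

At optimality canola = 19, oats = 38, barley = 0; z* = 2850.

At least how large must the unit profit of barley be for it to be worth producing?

At the optimum: seed budget uses 342 of 342 (binding); land uses 133 of 133 (binding).
The binding rows give the dual system: 6·y_seed budget + 5·y_land = 66 and 6·y_seed budget + 1·y_land = 42.
→ y_seed budget = 6 and y_land = 6.
barley enters the basis when its profit ≥ yᵀa₃ = 6·2 + 6·4 = 36.

36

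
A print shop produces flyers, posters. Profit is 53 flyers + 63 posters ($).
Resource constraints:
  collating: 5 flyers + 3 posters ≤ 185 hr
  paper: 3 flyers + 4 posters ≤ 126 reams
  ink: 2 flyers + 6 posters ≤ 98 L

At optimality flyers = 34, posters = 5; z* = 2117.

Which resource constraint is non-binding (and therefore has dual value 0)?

paper

collating: 185/185 (binding)
paper: 122/126 (slack 4)
ink: 98/98 (binding)
By complementary slackness, a constraint with positive slack has shadow price 0 → paper.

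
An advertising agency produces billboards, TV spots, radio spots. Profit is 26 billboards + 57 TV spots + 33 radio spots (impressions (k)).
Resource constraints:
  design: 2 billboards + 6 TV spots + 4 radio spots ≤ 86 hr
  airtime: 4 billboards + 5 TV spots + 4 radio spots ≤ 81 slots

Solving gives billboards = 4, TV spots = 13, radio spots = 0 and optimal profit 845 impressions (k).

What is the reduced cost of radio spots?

-7

At the optimum: design uses 86 of 86 (binding); airtime uses 81 of 81 (binding).
From A_Bᵀ y = c: 2·y_design + 4·y_airtime = 26; 6·y_design + 5·y_airtime = 57.
Solving: y_design = 7, y_airtime = 3.
Reduced cost of radio spots: c₃ − yᵀa₃ = 33 − (7·4 + 3·4) = 33 − 40 = -7.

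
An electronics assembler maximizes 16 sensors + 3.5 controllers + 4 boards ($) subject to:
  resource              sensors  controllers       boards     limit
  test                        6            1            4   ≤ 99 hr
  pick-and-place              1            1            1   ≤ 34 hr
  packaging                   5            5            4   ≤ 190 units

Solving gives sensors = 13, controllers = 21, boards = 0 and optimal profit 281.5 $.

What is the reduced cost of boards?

-7

Check each constraint at x*: test 99/99 (tight); pick-and-place 34/34 (tight); packaging 170/190 (slack 20).
Since packaging is not tight, its dual is 0.
The binding rows give the dual system: 6·y_test + 1·y_pick-and-place = 16 and 1·y_test + 1·y_pick-and-place = 3.5.
Solving: y_test = 2.5, y_pick-and-place = 1.
Reduced cost of boards: c₃ − yᵀa₃ = 4 − (2.5·4 + 1·1) = 4 − 11 = -7.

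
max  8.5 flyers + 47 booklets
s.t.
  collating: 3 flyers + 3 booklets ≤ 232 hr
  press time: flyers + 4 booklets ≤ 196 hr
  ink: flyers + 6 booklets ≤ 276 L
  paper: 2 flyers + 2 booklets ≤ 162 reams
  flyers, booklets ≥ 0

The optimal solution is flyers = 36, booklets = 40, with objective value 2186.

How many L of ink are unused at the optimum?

ink used = 1·36 + 6·40 = 276; slack = 276 − 276 = 0.

0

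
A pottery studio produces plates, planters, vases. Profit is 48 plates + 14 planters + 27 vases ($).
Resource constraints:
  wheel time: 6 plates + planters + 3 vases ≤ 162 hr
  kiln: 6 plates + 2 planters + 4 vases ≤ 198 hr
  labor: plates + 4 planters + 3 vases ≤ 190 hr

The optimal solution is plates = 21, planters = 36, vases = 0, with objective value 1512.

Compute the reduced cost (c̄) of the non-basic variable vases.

-3

At the optimum: wheel time uses 162 of 162 (binding); kiln uses 198 of 198 (binding); labor uses 165 of 190 (slack = 25).
Slack constraints have shadow price 0 (complementary slackness).
The binding rows give the dual system: 6·y_wheel time + 6·y_kiln = 48 and 1·y_wheel time + 2·y_kiln = 14.
This yields shadow prices y_wheel time = 2, y_kiln = 6.
Reduced cost of vases: c₃ − yᵀa₃ = 27 − (2·3 + 6·4) = 27 − 30 = -3.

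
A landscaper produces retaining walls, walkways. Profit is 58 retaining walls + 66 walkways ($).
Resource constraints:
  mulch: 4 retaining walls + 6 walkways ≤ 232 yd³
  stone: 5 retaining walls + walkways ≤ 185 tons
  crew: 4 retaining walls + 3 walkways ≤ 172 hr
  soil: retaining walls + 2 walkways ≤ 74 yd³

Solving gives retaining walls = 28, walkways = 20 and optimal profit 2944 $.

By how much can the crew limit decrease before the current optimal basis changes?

Binding constraints: mulch, crew. The basis is B = [[4,6],[4,3]] with det -12.
Per unit decrease in crew, x* moves by d = (-0.5, 0.3333).
The basis stays optimal until soil becomes binding; allowable decrease = 36 hr.

36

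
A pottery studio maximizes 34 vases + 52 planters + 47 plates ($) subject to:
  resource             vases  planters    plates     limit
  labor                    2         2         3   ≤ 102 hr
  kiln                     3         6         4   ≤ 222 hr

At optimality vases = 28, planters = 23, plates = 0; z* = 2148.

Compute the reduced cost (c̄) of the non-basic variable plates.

Check each constraint at x*: labor 102/102 (tight); kiln 222/222 (tight).
The binding rows give the dual system: 2·y_labor + 3·y_kiln = 34 and 2·y_labor + 6·y_kiln = 52.
→ y_labor = 8 and y_kiln = 6.
Reduced cost of plates: c₃ − yᵀa₃ = 47 − (8·3 + 6·4) = 47 − 48 = -1.

-1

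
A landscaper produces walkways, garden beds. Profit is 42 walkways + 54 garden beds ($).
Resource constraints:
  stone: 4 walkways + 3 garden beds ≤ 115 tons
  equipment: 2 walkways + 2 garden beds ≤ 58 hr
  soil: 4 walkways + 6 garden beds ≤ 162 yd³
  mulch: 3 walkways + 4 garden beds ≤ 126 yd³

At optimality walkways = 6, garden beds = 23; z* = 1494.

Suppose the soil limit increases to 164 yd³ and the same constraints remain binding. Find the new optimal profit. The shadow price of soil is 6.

1506

Δb = 2, so new z* = 1494 + (6)·(2) = 1494 + 12 = 1506.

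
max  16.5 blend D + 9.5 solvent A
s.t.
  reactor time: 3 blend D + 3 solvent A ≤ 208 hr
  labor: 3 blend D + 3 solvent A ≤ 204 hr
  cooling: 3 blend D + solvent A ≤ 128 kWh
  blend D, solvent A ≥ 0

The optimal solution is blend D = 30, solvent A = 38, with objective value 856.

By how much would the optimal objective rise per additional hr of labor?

Check each constraint at x*: reactor time 204/208 (slack 4); labor 204/204 (tight); cooling 128/128 (tight).
Slack constraints have shadow price 0 (complementary slackness).
Dual feasibility on the basic columns requires 3·y_labor + 3·y_cooling = 16.5, 3·y_labor + 1·y_cooling = 9.5.
Solving: y_labor = 2, y_cooling = 3.5.
Shadow price of labor = 2.

2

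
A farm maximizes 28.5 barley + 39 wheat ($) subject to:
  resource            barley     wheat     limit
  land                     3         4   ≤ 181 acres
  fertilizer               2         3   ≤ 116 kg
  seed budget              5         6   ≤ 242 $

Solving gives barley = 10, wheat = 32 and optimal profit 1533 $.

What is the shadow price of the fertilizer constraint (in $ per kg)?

Binding: fertilizer and seed budget. Non-binding: land (23 unused).
Slack constraints have shadow price 0 (complementary slackness).
Dual feasibility on the basic columns requires 2·y_fertilizer + 5·y_seed budget = 28.5, 3·y_fertilizer + 6·y_seed budget = 39.
This yields shadow prices y_fertilizer = 8, y_seed budget = 2.5.
Shadow price of fertilizer = 8.

8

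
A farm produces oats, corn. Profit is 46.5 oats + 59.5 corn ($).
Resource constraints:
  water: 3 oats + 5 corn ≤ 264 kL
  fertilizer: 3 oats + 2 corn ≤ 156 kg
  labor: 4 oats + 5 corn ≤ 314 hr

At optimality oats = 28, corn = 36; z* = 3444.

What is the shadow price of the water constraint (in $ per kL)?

At the optimum: water uses 264 of 264 (binding); fertilizer uses 156 of 156 (binding); labor uses 292 of 314 (slack = 22).
Slack constraints have shadow price 0 (complementary slackness).
From A_Bᵀ y = c: 3·y_water + 3·y_fertilizer = 46.5; 5·y_water + 2·y_fertilizer = 59.5.
Solving: y_water = 9.5, y_fertilizer = 6.
Shadow price of water = 9.5.

9.5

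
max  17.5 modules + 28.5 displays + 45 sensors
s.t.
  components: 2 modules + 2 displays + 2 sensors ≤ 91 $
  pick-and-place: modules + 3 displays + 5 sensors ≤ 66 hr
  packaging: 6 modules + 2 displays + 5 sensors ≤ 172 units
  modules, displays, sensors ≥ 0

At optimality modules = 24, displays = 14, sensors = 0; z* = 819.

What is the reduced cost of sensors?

-5

Binding: pick-and-place and packaging. Non-binding: components (15 unused).
Slack constraints have shadow price 0 (complementary slackness).
From A_Bᵀ y = c: 1·y_pick-and-place + 6·y_packaging = 17.5; 3·y_pick-and-place + 2·y_packaging = 28.5.
This yields shadow prices y_pick-and-place = 8.5, y_packaging = 1.5.
Reduced cost of sensors: c₃ − yᵀa₃ = 45 − (8.5·5 + 1.5·5) = 45 − 50 = -5.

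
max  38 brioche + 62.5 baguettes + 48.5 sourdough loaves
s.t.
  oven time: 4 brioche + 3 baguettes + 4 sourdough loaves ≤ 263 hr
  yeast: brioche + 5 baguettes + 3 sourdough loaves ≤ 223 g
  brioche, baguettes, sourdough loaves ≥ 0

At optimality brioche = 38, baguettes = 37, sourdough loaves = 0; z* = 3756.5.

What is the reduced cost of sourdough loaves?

Both oven time and yeast are binding at x*.
Dual feasibility on the basic columns requires 4·y_oven time + 1·y_yeast = 38, 3·y_oven time + 5·y_yeast = 62.5.
→ y_oven time = 7.5 and y_yeast = 8.
Reduced cost of sourdough loaves: c₃ − yᵀa₃ = 48.5 − (7.5·4 + 8·3) = 48.5 − 54 = -5.5.

-5.5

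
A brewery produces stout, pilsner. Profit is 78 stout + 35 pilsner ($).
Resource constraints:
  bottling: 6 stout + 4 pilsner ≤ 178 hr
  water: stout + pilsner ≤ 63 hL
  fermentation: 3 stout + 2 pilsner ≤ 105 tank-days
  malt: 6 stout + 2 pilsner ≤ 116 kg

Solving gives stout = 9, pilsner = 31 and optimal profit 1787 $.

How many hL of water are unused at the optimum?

water used = 1·9 + 1·31 = 40; slack = 63 − 40 = 23.

23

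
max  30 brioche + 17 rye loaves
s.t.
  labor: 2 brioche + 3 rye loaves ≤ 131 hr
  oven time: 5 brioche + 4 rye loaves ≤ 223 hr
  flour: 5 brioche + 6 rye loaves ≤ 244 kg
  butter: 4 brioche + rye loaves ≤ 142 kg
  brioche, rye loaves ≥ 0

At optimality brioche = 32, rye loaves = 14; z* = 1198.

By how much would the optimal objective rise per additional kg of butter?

At the optimum: labor uses 106 of 131 (slack = 25); oven time uses 216 of 223 (slack = 7); flour uses 244 of 244 (binding); butter uses 142 of 142 (binding).
By complementary slackness, y = 0 for the non-binding constraints.
Dual feasibility on the basic columns requires 5·y_flour + 4·y_butter = 30, 6·y_flour + 1·y_butter = 17.
Solving: y_flour = 2, y_butter = 5.
Shadow price of butter = 5.

5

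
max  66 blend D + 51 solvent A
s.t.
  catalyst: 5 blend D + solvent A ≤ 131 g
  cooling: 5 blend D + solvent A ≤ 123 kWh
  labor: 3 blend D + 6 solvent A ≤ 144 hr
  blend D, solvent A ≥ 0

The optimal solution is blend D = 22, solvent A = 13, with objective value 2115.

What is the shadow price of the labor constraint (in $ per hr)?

Binding: cooling and labor. Non-binding: catalyst (8 unused).
By complementary slackness, y = 0 for the non-binding constraint.
The binding rows give the dual system: 5·y_cooling + 3·y_labor = 66 and 1·y_cooling + 6·y_labor = 51.
This yields shadow prices y_cooling = 9, y_labor = 7.
Shadow price of labor = 7.

7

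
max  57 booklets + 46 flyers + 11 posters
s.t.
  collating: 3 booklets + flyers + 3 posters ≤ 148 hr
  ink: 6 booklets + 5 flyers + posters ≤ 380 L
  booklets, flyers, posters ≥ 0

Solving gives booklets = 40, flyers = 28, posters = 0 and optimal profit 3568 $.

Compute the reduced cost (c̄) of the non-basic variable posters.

-1

At the optimum: collating uses 148 of 148 (binding); ink uses 380 of 380 (binding).
From A_Bᵀ y = c: 3·y_collating + 6·y_ink = 57; 1·y_collating + 5·y_ink = 46.
This yields shadow prices y_collating = 1, y_ink = 9.
Reduced cost of posters: c₃ − yᵀa₃ = 11 − (1·3 + 9·1) = 11 − 12 = -1.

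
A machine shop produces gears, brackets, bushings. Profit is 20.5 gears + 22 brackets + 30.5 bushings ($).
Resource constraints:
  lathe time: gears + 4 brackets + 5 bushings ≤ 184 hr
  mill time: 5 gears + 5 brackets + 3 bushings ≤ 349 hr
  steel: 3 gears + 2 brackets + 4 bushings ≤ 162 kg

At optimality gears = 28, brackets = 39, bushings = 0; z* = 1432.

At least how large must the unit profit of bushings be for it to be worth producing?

At the optimum: lathe time uses 184 of 184 (binding); mill time uses 335 of 349 (slack = 14); steel uses 162 of 162 (binding).
By complementary slackness, y = 0 for the non-binding constraint.
Dual feasibility on the basic columns requires 1·y_lathe time + 3·y_steel = 20.5, 4·y_lathe time + 2·y_steel = 22.
This yields shadow prices y_lathe time = 2.5, y_steel = 6.
bushings enters the basis when its profit ≥ yᵀa₃ = 2.5·5 + 6·4 = 36.5.

36.5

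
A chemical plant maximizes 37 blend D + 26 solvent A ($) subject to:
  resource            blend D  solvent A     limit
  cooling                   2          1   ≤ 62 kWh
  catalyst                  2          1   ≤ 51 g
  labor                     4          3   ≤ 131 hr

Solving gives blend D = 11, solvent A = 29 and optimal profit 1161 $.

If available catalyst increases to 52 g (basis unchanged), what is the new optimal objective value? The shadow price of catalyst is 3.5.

1164.5

Δb = 1, so new z* = 1161 + (3.5)·(1) = 1161 + 3.5 = 1164.5.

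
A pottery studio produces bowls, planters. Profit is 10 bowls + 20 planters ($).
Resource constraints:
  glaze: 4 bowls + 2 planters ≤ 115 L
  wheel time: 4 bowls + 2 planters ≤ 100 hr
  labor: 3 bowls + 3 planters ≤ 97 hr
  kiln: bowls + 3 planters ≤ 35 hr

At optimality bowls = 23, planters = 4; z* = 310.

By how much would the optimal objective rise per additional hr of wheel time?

1

Check each constraint at x*: glaze 100/115 (slack 15); wheel time 100/100 (tight); labor 81/97 (slack 16); kiln 35/35 (tight).
Slack constraints have shadow price 0 (complementary slackness).
The binding rows give the dual system: 4·y_wheel time + 1·y_kiln = 10 and 2·y_wheel time + 3·y_kiln = 20.
→ y_wheel time = 1 and y_kiln = 6.
Shadow price of wheel time = 1.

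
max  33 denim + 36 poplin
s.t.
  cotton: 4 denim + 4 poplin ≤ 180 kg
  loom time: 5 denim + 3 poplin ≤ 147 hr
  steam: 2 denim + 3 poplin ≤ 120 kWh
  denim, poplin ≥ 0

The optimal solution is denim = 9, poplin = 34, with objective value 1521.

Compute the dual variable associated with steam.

At the optimum: cotton uses 172 of 180 (slack = 8); loom time uses 147 of 147 (binding); steam uses 120 of 120 (binding).
By complementary slackness, y = 0 for the non-binding constraint.
The binding rows give the dual system: 5·y_loom time + 2·y_steam = 33 and 3·y_loom time + 3·y_steam = 36.
This yields shadow prices y_loom time = 3, y_steam = 9.
Shadow price of steam = 9.

9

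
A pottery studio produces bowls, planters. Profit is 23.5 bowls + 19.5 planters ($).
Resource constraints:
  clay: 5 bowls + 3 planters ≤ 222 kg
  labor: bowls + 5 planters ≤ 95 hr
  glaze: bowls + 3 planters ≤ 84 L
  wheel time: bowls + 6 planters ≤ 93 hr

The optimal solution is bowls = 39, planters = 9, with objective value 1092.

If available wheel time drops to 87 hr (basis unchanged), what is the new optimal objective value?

Check each constraint at x*: clay 222/222 (tight); labor 84/95 (slack 11); glaze 66/84 (slack 18); wheel time 93/93 (tight).
Slack constraints have shadow price 0 (complementary slackness).
Dual feasibility on the basic columns requires 5·y_clay + 1·y_wheel time = 23.5, 3·y_clay + 6·y_wheel time = 19.5.
→ y_clay = 4.5 and y_wheel time = 1.
Δz = y_wheel time·Δb = 1 × (-6) = -6, so new z* = 1092 − 6 = 1086.

1086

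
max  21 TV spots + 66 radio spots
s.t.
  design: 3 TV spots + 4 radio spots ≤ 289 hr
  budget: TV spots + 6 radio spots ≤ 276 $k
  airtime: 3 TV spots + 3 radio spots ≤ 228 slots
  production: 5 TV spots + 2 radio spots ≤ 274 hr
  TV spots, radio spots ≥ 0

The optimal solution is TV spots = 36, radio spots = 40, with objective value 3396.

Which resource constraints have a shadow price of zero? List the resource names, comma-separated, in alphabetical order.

design, production

design: 268/289 (slack 21)
budget: 276/276 (binding)
airtime: 228/228 (binding)
production: 260/274 (slack 14)
By complementary slackness, a constraint with positive slack has shadow price 0 → design, production.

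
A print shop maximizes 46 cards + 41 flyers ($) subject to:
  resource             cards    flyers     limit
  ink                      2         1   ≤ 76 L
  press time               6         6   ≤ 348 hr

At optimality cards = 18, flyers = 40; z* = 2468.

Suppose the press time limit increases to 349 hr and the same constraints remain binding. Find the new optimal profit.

2474

Both ink and press time are binding at x*.
From A_Bᵀ y = c: 2·y_ink + 6·y_press time = 46; 1·y_ink + 6·y_press time = 41.
Solving: y_ink = 5, y_press time = 6.
Δz = y_press time·Δb = 6 × (1) = 6, so new z* = 2468 + 6 = 2474.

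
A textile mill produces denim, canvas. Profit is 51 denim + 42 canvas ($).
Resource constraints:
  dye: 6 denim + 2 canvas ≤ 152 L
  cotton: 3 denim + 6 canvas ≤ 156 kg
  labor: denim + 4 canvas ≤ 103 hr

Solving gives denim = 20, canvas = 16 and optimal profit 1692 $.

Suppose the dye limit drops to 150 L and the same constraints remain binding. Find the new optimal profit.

1680

At the optimum: dye uses 152 of 152 (binding); cotton uses 156 of 156 (binding); labor uses 84 of 103 (slack = 19).
Slack constraints have shadow price 0 (complementary slackness).
From A_Bᵀ y = c: 6·y_dye + 3·y_cotton = 51; 2·y_dye + 6·y_cotton = 42.
This yields shadow prices y_dye = 6, y_cotton = 5.
Δz = y_dye·Δb = 6 × (-2) = -12, so new z* = 1692 − 12 = 1680.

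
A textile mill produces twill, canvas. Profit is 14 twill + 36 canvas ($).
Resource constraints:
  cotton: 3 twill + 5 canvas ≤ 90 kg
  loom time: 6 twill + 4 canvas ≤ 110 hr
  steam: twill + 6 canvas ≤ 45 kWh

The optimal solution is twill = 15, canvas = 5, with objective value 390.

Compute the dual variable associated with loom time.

Binding: loom time and steam. Non-binding: cotton (20 unused).
Since cotton is not tight, its dual is 0.
The binding rows give the dual system: 6·y_loom time + 1·y_steam = 14 and 4·y_loom time + 6·y_steam = 36.
Solving: y_loom time = 1.5, y_steam = 5.
Shadow price of loom time = 1.5.

1.5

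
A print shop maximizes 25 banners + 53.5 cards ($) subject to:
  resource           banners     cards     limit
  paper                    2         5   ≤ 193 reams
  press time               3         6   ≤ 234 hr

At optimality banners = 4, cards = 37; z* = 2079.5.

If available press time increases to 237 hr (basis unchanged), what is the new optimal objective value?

2097.5

Both paper and press time are binding at x*.
The binding rows give the dual system: 2·y_paper + 3·y_press time = 25 and 5·y_paper + 6·y_press time = 53.5.
Solving: y_paper = 3.5, y_press time = 6.
Δz = y_press time·Δb = 6 × (3) = 18, so new z* = 2079.5 + 18 = 2097.5.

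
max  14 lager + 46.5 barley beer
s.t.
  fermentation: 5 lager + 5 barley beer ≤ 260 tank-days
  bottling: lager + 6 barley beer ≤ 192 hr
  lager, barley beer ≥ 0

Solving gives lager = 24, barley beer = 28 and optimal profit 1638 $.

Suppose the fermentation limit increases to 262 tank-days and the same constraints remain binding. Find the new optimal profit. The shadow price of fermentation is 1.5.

1641

Δb = 2, so new z* = 1638 + (1.5)·(2) = 1638 + 3 = 1641.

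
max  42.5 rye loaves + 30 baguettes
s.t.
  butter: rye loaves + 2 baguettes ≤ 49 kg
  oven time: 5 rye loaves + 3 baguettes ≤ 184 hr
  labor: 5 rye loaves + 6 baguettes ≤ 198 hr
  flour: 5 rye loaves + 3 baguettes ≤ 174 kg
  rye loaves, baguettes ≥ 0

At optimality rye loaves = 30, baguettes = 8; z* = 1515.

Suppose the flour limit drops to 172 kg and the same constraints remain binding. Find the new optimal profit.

1501

Check each constraint at x*: butter 46/49 (slack 3); oven time 174/184 (slack 10); labor 198/198 (tight); flour 174/174 (tight).
Slack constraints have shadow price 0 (complementary slackness).
Dual feasibility on the basic columns requires 5·y_labor + 5·y_flour = 42.5, 6·y_labor + 3·y_flour = 30.
→ y_labor = 1.5 and y_flour = 7.
Δz = y_flour·Δb = 7 × (-2) = -14, so new z* = 1515 − 14 = 1501.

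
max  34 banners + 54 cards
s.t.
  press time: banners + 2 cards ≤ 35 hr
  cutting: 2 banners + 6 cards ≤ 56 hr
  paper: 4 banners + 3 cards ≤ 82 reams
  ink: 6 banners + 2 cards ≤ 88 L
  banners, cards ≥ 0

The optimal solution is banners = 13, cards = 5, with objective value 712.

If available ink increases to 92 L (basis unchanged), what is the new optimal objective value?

724

At the optimum: press time uses 23 of 35 (slack = 12); cutting uses 56 of 56 (binding); paper uses 67 of 82 (slack = 15); ink uses 88 of 88 (binding).
Since press time, paper are not tight, their duals are 0.
Dual feasibility on the basic columns requires 2·y_cutting + 6·y_ink = 34, 6·y_cutting + 2·y_ink = 54.
This yields shadow prices y_cutting = 8, y_ink = 3.
Δz = y_ink·Δb = 3 × (4) = 12, so new z* = 712 + 12 = 724.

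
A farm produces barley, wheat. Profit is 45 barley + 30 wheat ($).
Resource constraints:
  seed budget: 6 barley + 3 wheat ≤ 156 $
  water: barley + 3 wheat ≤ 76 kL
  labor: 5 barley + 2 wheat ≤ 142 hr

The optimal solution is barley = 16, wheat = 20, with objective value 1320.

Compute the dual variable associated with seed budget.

7

At the optimum: seed budget uses 156 of 156 (binding); water uses 76 of 76 (binding); labor uses 120 of 142 (slack = 22).
Slack constraints have shadow price 0 (complementary slackness).
The binding rows give the dual system: 6·y_seed budget + 1·y_water = 45 and 3·y_seed budget + 3·y_water = 30.
This yields shadow prices y_seed budget = 7, y_water = 3.
Shadow price of seed budget = 7.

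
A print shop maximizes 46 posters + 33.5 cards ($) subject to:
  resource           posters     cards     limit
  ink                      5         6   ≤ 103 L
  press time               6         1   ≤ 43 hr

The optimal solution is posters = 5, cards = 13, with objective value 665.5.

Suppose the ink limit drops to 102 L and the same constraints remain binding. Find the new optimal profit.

660.5

Check each constraint at x*: ink 103/103 (tight); press time 43/43 (tight).
From A_Bᵀ y = c: 5·y_ink + 6·y_press time = 46; 6·y_ink + 1·y_press time = 33.5.
→ y_ink = 5 and y_press time = 3.5.
Δz = y_ink·Δb = 5 × (-1) = -5, so new z* = 665.5 − 5 = 660.5.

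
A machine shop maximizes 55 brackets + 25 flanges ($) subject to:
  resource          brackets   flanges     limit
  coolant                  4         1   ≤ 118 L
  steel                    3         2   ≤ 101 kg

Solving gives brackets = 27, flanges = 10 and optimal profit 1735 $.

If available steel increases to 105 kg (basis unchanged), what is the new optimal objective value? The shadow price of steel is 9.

1771

Δb = 4, so new z* = 1735 + (9)·(4) = 1735 + 36 = 1771.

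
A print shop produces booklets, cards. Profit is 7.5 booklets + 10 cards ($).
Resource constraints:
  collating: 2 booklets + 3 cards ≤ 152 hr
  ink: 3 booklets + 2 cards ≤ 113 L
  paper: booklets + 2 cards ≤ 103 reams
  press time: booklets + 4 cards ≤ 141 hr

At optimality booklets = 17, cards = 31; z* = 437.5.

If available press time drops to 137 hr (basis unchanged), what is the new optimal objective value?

Check each constraint at x*: collating 127/152 (slack 25); ink 113/113 (tight); paper 79/103 (slack 24); press time 141/141 (tight).
By complementary slackness, y = 0 for the non-binding constraints.
Dual feasibility on the basic columns requires 3·y_ink + 1·y_press time = 7.5, 2·y_ink + 4·y_press time = 10.
Solving: y_ink = 2, y_press time = 1.5.
Δz = y_press time·Δb = 1.5 × (-4) = -6, so new z* = 437.5 − 6 = 431.5.

431.5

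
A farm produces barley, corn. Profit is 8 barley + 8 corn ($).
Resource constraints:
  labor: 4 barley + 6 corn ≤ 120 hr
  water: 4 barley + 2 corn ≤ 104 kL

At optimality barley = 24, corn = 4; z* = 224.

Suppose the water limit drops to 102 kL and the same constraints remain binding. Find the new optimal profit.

222

At the optimum: labor uses 120 of 120 (binding); water uses 104 of 104 (binding).
The binding rows give the dual system: 4·y_labor + 4·y_water = 8 and 6·y_labor + 2·y_water = 8.
This yields shadow prices y_labor = 1, y_water = 1.
Δz = y_water·Δb = 1 × (-2) = -2, so new z* = 224 − 2 = 222.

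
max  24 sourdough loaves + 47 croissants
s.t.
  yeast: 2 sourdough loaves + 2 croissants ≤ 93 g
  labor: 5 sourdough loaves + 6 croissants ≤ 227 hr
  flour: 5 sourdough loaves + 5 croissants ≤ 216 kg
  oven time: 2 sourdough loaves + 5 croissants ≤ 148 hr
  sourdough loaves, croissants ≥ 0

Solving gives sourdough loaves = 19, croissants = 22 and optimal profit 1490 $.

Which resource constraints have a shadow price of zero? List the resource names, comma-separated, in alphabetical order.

flour, yeast

yeast: 82/93 (slack 11)
labor: 227/227 (binding)
flour: 205/216 (slack 11)
oven time: 148/148 (binding)
By complementary slackness, a constraint with positive slack has shadow price 0 → flour, yeast.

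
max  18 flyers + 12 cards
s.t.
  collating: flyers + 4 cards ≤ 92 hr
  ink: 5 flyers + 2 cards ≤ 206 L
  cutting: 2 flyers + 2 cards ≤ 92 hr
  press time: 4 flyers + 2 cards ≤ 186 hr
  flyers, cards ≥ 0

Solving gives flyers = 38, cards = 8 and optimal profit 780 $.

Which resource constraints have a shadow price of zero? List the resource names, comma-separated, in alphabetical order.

collating, press time

collating: 70/92 (slack 22)
ink: 206/206 (binding)
cutting: 92/92 (binding)
press time: 168/186 (slack 18)
By complementary slackness, a constraint with positive slack has shadow price 0 → collating, press time.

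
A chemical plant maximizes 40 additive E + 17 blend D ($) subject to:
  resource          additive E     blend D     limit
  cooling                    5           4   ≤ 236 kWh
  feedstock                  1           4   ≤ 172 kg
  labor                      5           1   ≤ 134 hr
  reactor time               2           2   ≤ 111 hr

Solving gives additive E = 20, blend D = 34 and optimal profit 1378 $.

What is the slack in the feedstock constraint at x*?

feedstock used = 1·20 + 4·34 = 156; slack = 172 − 156 = 16.

16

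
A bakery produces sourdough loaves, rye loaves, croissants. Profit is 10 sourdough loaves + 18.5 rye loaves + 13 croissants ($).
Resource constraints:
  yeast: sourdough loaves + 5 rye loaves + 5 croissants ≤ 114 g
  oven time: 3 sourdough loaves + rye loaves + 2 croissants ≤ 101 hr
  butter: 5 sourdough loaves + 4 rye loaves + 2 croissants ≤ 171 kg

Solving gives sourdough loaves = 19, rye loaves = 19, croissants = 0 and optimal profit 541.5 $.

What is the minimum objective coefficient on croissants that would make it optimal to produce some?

At the optimum: yeast uses 114 of 114 (binding); oven time uses 76 of 101 (slack = 25); butter uses 171 of 171 (binding).
By complementary slackness, y = 0 for the non-binding constraint.
Dual feasibility on the basic columns requires 1·y_yeast + 5·y_butter = 10, 5·y_yeast + 4·y_butter = 18.5.
→ y_yeast = 2.5 and y_butter = 1.5.
croissants enters the basis when its profit ≥ yᵀa₃ = 2.5·5 + 1.5·2 = 15.5.

15.5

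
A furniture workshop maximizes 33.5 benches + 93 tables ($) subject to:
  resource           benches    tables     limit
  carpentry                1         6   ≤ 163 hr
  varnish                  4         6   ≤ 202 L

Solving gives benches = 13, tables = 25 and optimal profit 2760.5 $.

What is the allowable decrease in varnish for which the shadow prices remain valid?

39

Binding constraints: carpentry, varnish. The basis is B = [[1,6],[4,6]] with det -18.
Per unit decrease in varnish, x* moves by d = (-0.3333, 0.0556).
The basis stays optimal until benches reaches 0; allowable decrease = 39 L.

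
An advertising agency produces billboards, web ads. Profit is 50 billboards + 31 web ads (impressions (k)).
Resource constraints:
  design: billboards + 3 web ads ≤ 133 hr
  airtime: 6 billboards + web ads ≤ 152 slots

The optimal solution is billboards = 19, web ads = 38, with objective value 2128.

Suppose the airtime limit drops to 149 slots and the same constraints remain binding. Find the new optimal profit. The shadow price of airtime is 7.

Δb = -3, so new z* = 2128 + (7)·(-3) = 2128 − 21 = 2107.

2107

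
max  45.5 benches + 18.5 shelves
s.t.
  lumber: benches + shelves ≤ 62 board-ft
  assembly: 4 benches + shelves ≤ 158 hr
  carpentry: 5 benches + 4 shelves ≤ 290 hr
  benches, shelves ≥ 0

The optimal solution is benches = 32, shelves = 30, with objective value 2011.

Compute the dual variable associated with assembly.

At the optimum: lumber uses 62 of 62 (binding); assembly uses 158 of 158 (binding); carpentry uses 280 of 290 (slack = 10).
Slack constraints have shadow price 0 (complementary slackness).
Dual feasibility on the basic columns requires 1·y_lumber + 4·y_assembly = 45.5, 1·y_lumber + 1·y_assembly = 18.5.
Solving: y_lumber = 9.5, y_assembly = 9.
Shadow price of assembly = 9.

9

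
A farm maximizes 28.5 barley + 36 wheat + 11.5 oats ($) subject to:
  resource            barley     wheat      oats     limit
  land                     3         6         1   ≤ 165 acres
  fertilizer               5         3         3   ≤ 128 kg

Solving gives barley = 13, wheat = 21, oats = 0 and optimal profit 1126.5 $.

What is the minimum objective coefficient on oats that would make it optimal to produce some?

13.5

Check each constraint at x*: land 165/165 (tight); fertilizer 128/128 (tight).
From A_Bᵀ y = c: 3·y_land + 5·y_fertilizer = 28.5; 6·y_land + 3·y_fertilizer = 36.
This yields shadow prices y_land = 4.5, y_fertilizer = 3.
oats enters the basis when its profit ≥ yᵀa₃ = 4.5·1 + 3·3 = 13.5.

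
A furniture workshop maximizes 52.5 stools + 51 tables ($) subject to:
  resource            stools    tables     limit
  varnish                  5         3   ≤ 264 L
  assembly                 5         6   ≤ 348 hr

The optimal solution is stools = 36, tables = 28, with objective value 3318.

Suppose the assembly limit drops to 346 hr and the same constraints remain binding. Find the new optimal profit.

At the optimum: varnish uses 264 of 264 (binding); assembly uses 348 of 348 (binding).
From A_Bᵀ y = c: 5·y_varnish + 5·y_assembly = 52.5; 3·y_varnish + 6·y_assembly = 51.
This yields shadow prices y_varnish = 4, y_assembly = 6.5.
Δz = y_assembly·Δb = 6.5 × (-2) = -13, so new z* = 3318 − 13 = 3305.

3305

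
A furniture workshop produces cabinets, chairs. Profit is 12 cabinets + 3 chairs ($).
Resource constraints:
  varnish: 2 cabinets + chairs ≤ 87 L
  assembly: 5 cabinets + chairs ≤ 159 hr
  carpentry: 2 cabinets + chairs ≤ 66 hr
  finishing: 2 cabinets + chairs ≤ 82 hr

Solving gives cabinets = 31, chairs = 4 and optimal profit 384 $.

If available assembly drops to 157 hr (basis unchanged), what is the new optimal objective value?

380

Check each constraint at x*: varnish 66/87 (slack 21); assembly 159/159 (tight); carpentry 66/66 (tight); finishing 66/82 (slack 16).
By complementary slackness, y = 0 for the non-binding constraints.
From A_Bᵀ y = c: 5·y_assembly + 2·y_carpentry = 12; 1·y_assembly + 1·y_carpentry = 3.
→ y_assembly = 2 and y_carpentry = 1.
Δz = y_assembly·Δb = 2 × (-2) = -4, so new z* = 384 − 4 = 380.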